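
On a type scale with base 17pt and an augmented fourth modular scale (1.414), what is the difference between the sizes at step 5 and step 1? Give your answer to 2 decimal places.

72.06pt

Step 1: 17.0 × 1.414 = 24.0380pt
Step 5: 17.0 × 1.414⁵ = 96.0939pt
Difference: 96.0939 − 24.0380 = 72.0559pt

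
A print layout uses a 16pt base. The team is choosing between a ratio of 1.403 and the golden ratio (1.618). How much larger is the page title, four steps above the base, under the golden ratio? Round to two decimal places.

At 1.403: 16.0 × 1.403⁴ = 61.9941pt
Golden ratio: 16.0 × 1.618⁴ = 109.6564pt
Difference: 109.6564 − 61.9941 = 47.6623pt

47.66pt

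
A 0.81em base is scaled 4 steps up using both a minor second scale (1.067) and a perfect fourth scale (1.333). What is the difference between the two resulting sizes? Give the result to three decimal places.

Minor second: 0.81 × 1.067⁴ = 1.04989em
Perfect fourth: 0.81 × 1.333⁴ = 2.55744em
Difference: 2.55744 − 1.04989 = 1.50755em

1.508em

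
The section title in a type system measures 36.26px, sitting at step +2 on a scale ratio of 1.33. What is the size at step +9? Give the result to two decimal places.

266.93px

Moving from step +2 to step +9 is 7 steps up, so multiply by r⁷.
36.26 × 1.33⁷ = 36.26 × 7.36142 ≈ 266.925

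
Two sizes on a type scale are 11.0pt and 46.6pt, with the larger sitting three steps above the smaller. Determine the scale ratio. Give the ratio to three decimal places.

1.618

The ratio satisfies 11.0 × r³ = 46.6, so r = (46.6 / 11.0)^(1/3).
r = 4.2364^(1/3) ≈ 1.6181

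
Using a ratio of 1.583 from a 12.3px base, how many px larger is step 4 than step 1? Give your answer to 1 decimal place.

Step 1: 12.3 × 1.583 = 19.471px
Step 4: 12.3 × 1.583⁴ = 77.238px
Difference: 77.238 − 19.471 = 57.767px

57.8px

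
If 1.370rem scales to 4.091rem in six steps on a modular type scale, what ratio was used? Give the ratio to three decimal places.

1.200

r⁶ = 4.091 / 1.370, so r = (4.091/1.370)^(1/6).
r = 2.9861^(1/6) ≈ 1.2000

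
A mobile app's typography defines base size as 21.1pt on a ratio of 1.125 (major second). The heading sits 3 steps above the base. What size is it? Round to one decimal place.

30.0pt

21.1 × 1.125³ = 21.1 × 1.42383 ≈ 30.04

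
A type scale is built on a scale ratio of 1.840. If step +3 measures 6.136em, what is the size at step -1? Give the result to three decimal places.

0.535em

6.136 ÷ 1.840⁴ = 6.136 ÷ 11.46229 ≈ 0.535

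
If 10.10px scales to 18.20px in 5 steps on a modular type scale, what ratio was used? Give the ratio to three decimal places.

1.125

The ratio satisfies 10.10 × r⁵ = 18.20, so r = (18.20 / 10.10)^(1/5).
r = 1.8020^(1/5) ≈ 1.1250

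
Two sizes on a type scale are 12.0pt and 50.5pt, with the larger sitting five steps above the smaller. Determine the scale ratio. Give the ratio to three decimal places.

1.333

The ratio satisfies 12.0 × r⁵ = 50.5, so r = (50.5 / 12.0)^(1/5).
r = 4.2083^(1/5) ≈ 1.3330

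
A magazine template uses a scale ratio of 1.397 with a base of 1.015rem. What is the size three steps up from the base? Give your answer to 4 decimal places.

Each step on a modular scale multiplies by the ratio, so the size n steps from the base is base × ratioⁿ.
1.015 × 1.397³ = 1.015 × 2.72640 ≈ 2.7673

2.7673rem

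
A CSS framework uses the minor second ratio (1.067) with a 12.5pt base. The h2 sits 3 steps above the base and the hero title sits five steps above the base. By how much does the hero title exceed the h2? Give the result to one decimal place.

Step 3: 12.5 × 1.067³ = 15.185pt
Step 5: 12.5 × 1.067⁵ = 17.287pt
Difference: 17.287 − 15.185 = 2.102pt

2.1pt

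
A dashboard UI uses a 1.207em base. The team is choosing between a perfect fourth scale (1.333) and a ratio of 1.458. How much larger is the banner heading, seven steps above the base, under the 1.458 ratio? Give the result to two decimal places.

7.88em

Perfect fourth: 1.207 × 1.333⁷ = 9.0265em
At 1.458: 1.207 × 1.458⁷ = 16.9048em
Difference: 16.9048 − 9.0265 = 7.8783em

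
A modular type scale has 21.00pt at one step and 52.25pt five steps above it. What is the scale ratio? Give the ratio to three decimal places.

r⁵ = 52.25 / 21.00, so r = (52.25/21.00)^(1/5).
r = 2.4881^(1/5) ≈ 1.2000

1.200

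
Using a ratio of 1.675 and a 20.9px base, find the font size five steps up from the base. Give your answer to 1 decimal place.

20.9 × 1.675⁵ = 20.9 × 13.18482 ≈ 275.56

275.6px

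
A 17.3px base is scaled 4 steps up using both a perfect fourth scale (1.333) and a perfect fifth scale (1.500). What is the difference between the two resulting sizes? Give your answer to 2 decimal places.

Perfect fourth: 17.3 × 1.333⁴ = 54.6219px
Perfect fifth: 17.3 × 1.500⁴ = 87.5812px
Difference: 87.5812 − 54.6219 = 32.9593px

32.96px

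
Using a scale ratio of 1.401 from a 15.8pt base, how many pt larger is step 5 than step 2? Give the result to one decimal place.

54.3pt

Step 2: 15.8 × 1.401² = 31.012pt
Step 5: 15.8 × 1.401⁵ = 85.280pt
Difference: 85.280 − 31.012 = 54.268pt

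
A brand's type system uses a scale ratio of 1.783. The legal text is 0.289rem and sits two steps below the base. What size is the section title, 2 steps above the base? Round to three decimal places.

0.289 × 1.783⁴ = 0.289 × 10.10661 ≈ 2.921

2.921rem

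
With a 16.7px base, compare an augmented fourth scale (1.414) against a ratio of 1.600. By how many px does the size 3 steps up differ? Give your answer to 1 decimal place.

21.2px

Augmented fourth: 16.7 × 1.414³ = 47.213px
At 1.600: 16.7 × 1.600³ = 68.403px
Difference: 68.403 − 47.213 = 21.190px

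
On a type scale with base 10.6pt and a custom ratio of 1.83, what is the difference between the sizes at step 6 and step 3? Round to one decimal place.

Step 3: 10.6 × 1.83³ = 64.962pt
Step 6: 10.6 × 1.83⁶ = 398.119pt
Difference: 398.119 − 64.962 = 333.157pt

333.2pt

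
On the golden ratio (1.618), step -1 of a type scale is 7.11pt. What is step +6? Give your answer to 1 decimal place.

206.4pt

The gap is 6 − (-1) = 7 steps, so the factor is 1.618^7.
7.11 × 1.618⁷ = 7.11 × 29.03017 ≈ 206.405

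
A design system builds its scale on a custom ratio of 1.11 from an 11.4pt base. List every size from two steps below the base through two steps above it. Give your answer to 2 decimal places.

Step -2: 11.4 ÷ 1.11² = 9.25
Step -1: 11.4 ÷ 1.11 = 10.27
Step 0: 11.4pt
Step 1: 11.4 × 1.11 = 12.65
Step 2: 11.4 × 1.11² = 14.05

9.25pt, 10.27pt, 11.40pt, 12.65pt, 14.05pt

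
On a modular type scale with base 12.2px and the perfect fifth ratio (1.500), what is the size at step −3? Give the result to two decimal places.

12.2 ÷ 1.500³ = 12.2 ÷ 3.37500 ≈ 3.61

3.61px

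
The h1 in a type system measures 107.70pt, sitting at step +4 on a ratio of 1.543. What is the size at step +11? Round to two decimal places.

2242.73pt

107.70 × 1.543⁷ = 107.70 × 20.82387 ≈ 2242.731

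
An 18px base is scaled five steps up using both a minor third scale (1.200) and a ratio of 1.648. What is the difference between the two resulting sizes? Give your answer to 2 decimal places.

Minor third: 18.0 × 1.200⁵ = 44.7898px
At 1.648: 18.0 × 1.648⁵ = 218.8057px
Difference: 218.8057 − 44.7898 = 174.0159px

174.02px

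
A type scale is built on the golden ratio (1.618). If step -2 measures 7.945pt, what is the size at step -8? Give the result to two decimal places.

0.44pt

7.945 ÷ 1.618⁶ = 7.945 ÷ 17.94201 ≈ 0.443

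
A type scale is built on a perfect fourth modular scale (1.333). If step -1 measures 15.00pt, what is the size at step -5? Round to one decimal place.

15.00 ÷ 1.333⁴ = 15.00 ÷ 3.15733 ≈ 4.751

4.8pt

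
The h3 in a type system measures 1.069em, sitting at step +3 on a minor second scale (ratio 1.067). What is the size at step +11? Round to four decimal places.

1.069 × 1.067⁸ = 1.069 × 1.68002 ≈ 1.7959

1.7959em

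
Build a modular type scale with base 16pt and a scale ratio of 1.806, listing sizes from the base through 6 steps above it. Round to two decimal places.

16.00pt, 28.90pt, 52.19pt, 94.25pt, 170.21pt, 307.40pt, 555.17pt

Step 0: 16pt
Step 1: 16.0 × 1.806 = 28.90
Step 2: 16.0 × 1.806² = 52.19
Step 3: 16.0 × 1.806³ = 94.25
Step 4: 16.0 × 1.806⁴ = 170.21
Step 5: 16.0 × 1.806⁵ = 307.40
Step 6: 16.0 × 1.806⁶ = 555.17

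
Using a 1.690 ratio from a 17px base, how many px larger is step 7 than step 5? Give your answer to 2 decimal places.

Step 5: 17.0 × 1.690⁵ = 234.3594px
Step 7: 17.0 × 1.690⁷ = 669.3540px
Difference: 669.3540 − 234.3594 = 434.9946px

434.99px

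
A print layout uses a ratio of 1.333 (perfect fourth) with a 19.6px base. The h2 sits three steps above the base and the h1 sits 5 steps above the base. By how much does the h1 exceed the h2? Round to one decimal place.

Step 3: 19.6 × 1.333³ = 46.424px
Step 5: 19.6 × 1.333⁵ = 82.491px
Difference: 82.491 − 46.424 = 36.067px

36.1px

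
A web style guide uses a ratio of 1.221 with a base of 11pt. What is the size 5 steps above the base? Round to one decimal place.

29.9pt

11.0 × 1.221⁵ = 11.0 × 2.71380 ≈ 29.85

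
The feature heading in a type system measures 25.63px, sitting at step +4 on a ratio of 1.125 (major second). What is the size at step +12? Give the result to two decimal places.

65.76px

25.63 × 1.125⁸ = 25.63 × 2.56578 ≈ 65.761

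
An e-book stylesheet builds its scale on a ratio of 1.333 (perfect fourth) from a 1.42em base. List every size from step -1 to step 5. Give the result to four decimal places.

1.0653em, 1.4200em, 1.8929em, 2.5232em, 3.3634em, 4.4834em, 5.9764em

Step -1: 1.42 ÷ 1.333 = 1.0653
Step 0: 1.42em
Step 1: 1.42 × 1.333 = 1.8929
Step 2: 1.42 × 1.333² = 2.5232
Step 3: 1.42 × 1.333³ = 3.3634
Step 4: 1.42 × 1.333⁴ = 4.4834
Step 5: 1.42 × 1.333⁵ = 5.9764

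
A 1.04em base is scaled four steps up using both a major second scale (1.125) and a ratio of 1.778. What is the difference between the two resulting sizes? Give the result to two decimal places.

Major second: 1.04 × 1.125⁴ = 1.6659em
At 1.778: 1.04 × 1.778⁴ = 10.3935em
Difference: 10.3935 − 1.6659 = 8.7276em

8.73em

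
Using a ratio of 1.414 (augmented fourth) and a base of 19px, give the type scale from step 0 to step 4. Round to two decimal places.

19.00px, 26.87px, 37.99px, 53.72px, 75.95px

Step 0: 19px
Step 1: 19.0 × 1.414 = 26.87
Step 2: 19.0 × 1.414² = 37.99
Step 3: 19.0 × 1.414³ = 53.72
Step 4: 19.0 × 1.414⁴ = 75.95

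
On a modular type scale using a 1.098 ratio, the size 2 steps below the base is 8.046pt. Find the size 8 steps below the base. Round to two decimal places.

The gap is -8 − (-2) = -6 steps, so the factor is 1.098^-6.
8.046 ÷ 1.098⁶ = 8.046 ÷ 1.75232 ≈ 4.592

4.59pt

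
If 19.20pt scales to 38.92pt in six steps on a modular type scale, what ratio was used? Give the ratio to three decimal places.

1.125

r⁶ = 38.92 / 19.20, so r = (38.92/19.20)^(1/6).
r = 2.0271^(1/6) ≈ 1.1250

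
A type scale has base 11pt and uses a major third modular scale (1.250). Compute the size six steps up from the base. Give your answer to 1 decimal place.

42.0pt

Every step multiplies by the scale ratio.
11.0 × 1.250⁶ = 11.0 × 3.81470 ≈ 41.96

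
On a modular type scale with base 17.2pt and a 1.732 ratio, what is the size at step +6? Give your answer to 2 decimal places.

464.32pt

17.2 × 1.732⁶ = 17.2 × 26.99525 ≈ 464.32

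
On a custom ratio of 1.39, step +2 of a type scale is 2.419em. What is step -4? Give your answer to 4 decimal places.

The gap is -4 − (2) = -6 steps, so the factor is 1.39^-6.
2.419 ÷ 1.39⁶ = 2.419 ÷ 7.21255 ≈ 0.3354

0.3354em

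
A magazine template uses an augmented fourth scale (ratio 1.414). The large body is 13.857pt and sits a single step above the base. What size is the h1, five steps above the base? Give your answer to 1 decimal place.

55.4pt

Moving from step +1 to step +5 is 4 steps up, so multiply by r⁴.
13.857 × 1.414⁴ = 13.857 × 3.99758 ≈ 55.395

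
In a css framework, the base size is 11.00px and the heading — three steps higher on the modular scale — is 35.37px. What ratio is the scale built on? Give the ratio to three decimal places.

1.476

The ratio satisfies 11.00 × r³ = 35.37, so r = (35.37 / 11.00)^(1/3).
r = 3.2155^(1/3) ≈ 1.4760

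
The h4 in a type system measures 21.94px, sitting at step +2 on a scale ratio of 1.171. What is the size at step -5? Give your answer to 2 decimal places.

7.27px

21.94 ÷ 1.171⁷ = 21.94 ÷ 3.01924 ≈ 7.267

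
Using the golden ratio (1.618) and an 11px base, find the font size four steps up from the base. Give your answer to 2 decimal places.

A modular type scale is a geometric sequence: sizeₙ = base × rⁿ.
11.0 × 1.618⁴ = 11.0 × 6.85353 ≈ 75.39

75.39px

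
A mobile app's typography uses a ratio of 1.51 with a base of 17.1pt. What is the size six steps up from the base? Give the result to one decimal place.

A modular type scale is a geometric sequence: sizeₙ = base × rⁿ.
17.1 × 1.51⁶ = 17.1 × 11.85391 ≈ 202.70

202.7pt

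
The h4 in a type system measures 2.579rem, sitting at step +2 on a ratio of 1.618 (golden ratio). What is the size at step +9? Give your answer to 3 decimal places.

74.869rem

2.579 × 1.618⁷ = 2.579 × 29.03017 ≈ 74.869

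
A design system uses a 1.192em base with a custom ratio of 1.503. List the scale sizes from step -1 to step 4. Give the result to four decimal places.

0.7931em, 1.1920em, 1.7916em, 2.6927em, 4.0472em, 6.0829em

Step -1: 1.192 ÷ 1.503 = 0.7931
Step 0: 1.192em
Step 1: 1.192 × 1.503 = 1.7916
Step 2: 1.192 × 1.503² = 2.6927
Step 3: 1.192 × 1.503³ = 4.0472
Step 4: 1.192 × 1.503⁴ = 6.0829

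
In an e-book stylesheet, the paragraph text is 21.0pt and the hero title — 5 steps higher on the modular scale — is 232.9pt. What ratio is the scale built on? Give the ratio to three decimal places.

r⁵ = 232.9 / 21.0, so r = (232.9/21.0)^(1/5).
r = 11.0905^(1/5) ≈ 1.6180

1.618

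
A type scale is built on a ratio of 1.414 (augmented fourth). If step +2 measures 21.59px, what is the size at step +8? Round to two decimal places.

172.56px

The gap is 8 − (2) = 6 steps, so the factor is 1.414^6.
21.59 × 1.414⁶ = 21.59 × 7.99275 ≈ 172.564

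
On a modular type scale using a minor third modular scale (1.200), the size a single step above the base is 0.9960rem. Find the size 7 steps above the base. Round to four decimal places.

The gap is 7 − (1) = 6 steps, so the factor is 1.200^6.
0.9960 × 1.200⁶ = 0.9960 × 2.98598 ≈ 2.9740

2.9740rem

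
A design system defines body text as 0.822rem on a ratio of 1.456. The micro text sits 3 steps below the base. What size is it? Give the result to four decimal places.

A modular type scale is a geometric sequence: sizeₙ = base × rⁿ.
0.822 ÷ 1.456³ = 0.822 ÷ 3.08663 ≈ 0.2663

0.2663rem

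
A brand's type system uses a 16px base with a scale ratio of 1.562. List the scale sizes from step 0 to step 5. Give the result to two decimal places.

Step 0: 16px
Step 1: 16.0 × 1.562 = 24.99
Step 2: 16.0 × 1.562² = 39.04
Step 3: 16.0 × 1.562³ = 60.98
Step 4: 16.0 × 1.562⁴ = 95.25
Step 5: 16.0 × 1.562⁵ = 148.77

16.00px, 24.99px, 39.04px, 60.98px, 95.25px, 148.77px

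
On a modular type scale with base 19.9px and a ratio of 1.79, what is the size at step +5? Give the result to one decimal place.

365.7px

A modular type scale is a geometric sequence: sizeₙ = base × rⁿ.
19.9 × 1.79⁵ = 19.9 × 18.37660 ≈ 365.69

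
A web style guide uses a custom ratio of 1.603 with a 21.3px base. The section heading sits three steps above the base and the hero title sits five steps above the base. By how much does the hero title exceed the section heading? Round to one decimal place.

137.7px

Step 3: 21.3 × 1.603³ = 87.736px
Step 5: 21.3 × 1.603⁵ = 225.448px
Difference: 225.448 − 87.736 = 137.712px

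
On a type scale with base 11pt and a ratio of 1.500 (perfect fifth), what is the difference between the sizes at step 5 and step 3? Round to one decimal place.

Step 3: 11.0 × 1.500³ = 37.125pt
Step 5: 11.0 × 1.500⁵ = 83.531pt
Difference: 83.531 − 37.125 = 46.406pt

46.4pt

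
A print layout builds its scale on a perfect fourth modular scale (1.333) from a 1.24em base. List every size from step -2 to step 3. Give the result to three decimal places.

0.698em, 0.930em, 1.240em, 1.653em, 2.203em, 2.937em

Step -2: 1.24 ÷ 1.333² = 0.698
Step -1: 1.24 ÷ 1.333 = 0.930
Step 0: 1.24em
Step 1: 1.24 × 1.333 = 1.653
Step 2: 1.24 × 1.333² = 2.203
Step 3: 1.24 × 1.333³ = 2.937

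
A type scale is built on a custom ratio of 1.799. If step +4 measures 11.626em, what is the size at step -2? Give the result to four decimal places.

0.3430em

Moving from step +4 to step -2 is 6 steps down, so divide by r⁶.
11.626 ÷ 1.799⁶ = 11.626 ÷ 33.89901 ≈ 0.3430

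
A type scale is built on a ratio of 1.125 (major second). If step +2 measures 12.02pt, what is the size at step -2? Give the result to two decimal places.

The gap is -2 − (2) = -4 steps, so the factor is 1.125^-4.
12.02 ÷ 1.125⁴ = 12.02 ÷ 1.60181 ≈ 7.504

7.50pt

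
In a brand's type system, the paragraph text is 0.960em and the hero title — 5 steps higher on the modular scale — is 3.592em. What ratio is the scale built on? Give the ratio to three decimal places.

1.302

The ratio satisfies 0.960 × r⁵ = 3.592, so r = (3.592 / 0.960)^(1/5).
r = 3.7417^(1/5) ≈ 1.3020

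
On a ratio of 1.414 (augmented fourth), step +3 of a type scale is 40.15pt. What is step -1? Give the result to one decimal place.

40.15 ÷ 1.414⁴ = 40.15 ÷ 3.99758 ≈ 10.044

10.0pt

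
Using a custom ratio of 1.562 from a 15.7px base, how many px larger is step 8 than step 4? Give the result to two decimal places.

462.89px

Step 4: 15.7 × 1.562⁴ = 93.4596px
Step 8: 15.7 × 1.562⁸ = 556.3497px
Difference: 556.3497 − 93.4596 = 462.8901px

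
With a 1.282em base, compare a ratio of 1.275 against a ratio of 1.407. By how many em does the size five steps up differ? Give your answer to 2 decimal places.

2.75em

At 1.275: 1.282 × 1.275⁵ = 4.3196em
At 1.407: 1.282 × 1.407⁵ = 7.0690em
Difference: 7.0690 − 4.3196 = 2.7494em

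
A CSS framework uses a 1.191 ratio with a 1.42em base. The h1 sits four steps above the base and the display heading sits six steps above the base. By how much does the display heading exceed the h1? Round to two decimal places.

Step 4: 1.42 × 1.191⁴ = 2.8572em
Step 6: 1.42 × 1.191⁶ = 4.0528em
Difference: 4.0528 − 2.8572 = 1.1956em

1.20em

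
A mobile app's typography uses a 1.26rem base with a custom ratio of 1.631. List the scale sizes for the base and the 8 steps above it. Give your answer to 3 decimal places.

1.260rem, 2.055rem, 3.352rem, 5.467rem, 8.916rem, 14.543rem, 23.719rem, 38.686rem, 63.096rem

Step 0: 1.26rem
Step 1: 1.26 × 1.631 = 2.055
Step 2: 1.26 × 1.631² = 3.352
Step 3: 1.26 × 1.631³ = 5.467
Step 4: 1.26 × 1.631⁴ = 8.916
Step 5: 1.26 × 1.631⁵ = 14.543
Step 6: 1.26 × 1.631⁶ = 23.719
Step 7: 1.26 × 1.631⁷ = 38.686
Step 8: 1.26 × 1.631⁸ = 63.096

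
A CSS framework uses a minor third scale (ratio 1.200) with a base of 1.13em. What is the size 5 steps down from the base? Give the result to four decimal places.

0.4541em

1.13 ÷ 1.200⁵ = 1.13 ÷ 2.48832 ≈ 0.4541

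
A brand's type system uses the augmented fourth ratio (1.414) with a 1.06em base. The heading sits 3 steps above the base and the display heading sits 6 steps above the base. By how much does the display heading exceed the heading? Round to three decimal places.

Step 3: 1.06 × 1.414³ = 2.99677em
Step 6: 1.06 × 1.414⁶ = 8.47232em
Difference: 8.47232 − 2.99677 = 5.47555em

5.476em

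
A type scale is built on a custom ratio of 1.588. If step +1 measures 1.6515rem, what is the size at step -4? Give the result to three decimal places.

1.6515 ÷ 1.588⁵ = 1.6515 ÷ 10.09840 ≈ 0.164

0.164rem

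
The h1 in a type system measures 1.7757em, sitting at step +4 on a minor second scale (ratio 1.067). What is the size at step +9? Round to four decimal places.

2.4558em

Moving from step +4 to step +9 is 5 steps up, so multiply by r⁵.
1.7757 × 1.067⁵ = 1.7757 × 1.38300 ≈ 2.4558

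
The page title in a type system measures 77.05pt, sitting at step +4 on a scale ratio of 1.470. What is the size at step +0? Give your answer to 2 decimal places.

77.05 ÷ 1.470⁴ = 77.05 ÷ 4.66949 ≈ 16.501

16.50pt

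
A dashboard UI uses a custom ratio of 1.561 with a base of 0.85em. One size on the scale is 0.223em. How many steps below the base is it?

3

1.561ⁿ = 0.85 / 0.223 = 3.8117
n = ln(3.8117) / ln(1.561) = 1.3381 / 0.4453 ≈ 3.00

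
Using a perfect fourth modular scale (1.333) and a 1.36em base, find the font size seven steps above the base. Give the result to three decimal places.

A modular type scale is a geometric sequence: sizeₙ = base × rⁿ.
1.36 × 1.333⁷ = 1.36 × 7.47844 ≈ 10.171

10.171em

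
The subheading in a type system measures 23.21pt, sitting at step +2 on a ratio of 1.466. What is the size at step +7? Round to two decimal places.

Moving from step +2 to step +7 is 5 steps up, so multiply by r⁵.
23.21 × 1.466⁵ = 23.21 × 6.77127 ≈ 157.161

157.16pt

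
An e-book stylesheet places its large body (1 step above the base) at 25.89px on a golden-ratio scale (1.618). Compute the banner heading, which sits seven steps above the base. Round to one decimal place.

464.5px

Moving from step +1 to step +7 is 6 steps up, so multiply by r⁶.
25.89 × 1.618⁶ = 25.89 × 17.94201 ≈ 464.519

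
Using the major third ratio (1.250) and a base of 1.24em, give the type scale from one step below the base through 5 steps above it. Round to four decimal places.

0.9920em, 1.2400em, 1.5500em, 1.9375em, 2.4219em, 3.0273em, 3.7842em

Step -1: 1.24 ÷ 1.250 = 0.9920
Step 0: 1.24em
Step 1: 1.24 × 1.250 = 1.5500
Step 2: 1.24 × 1.250² = 1.9375
Step 3: 1.24 × 1.250³ = 2.4219
Step 4: 1.24 × 1.250⁴ = 3.0273
Step 5: 1.24 × 1.250⁵ = 3.7842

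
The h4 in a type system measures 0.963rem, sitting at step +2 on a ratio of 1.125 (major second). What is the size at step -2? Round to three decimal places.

Moving from step +2 to step -2 is 4 steps down, so divide by r⁴.
0.963 ÷ 1.125⁴ = 0.963 ÷ 1.60181 ≈ 0.601

0.601rem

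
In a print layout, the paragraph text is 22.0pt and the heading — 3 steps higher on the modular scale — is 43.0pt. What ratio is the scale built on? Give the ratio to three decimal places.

r³ = 43.0 / 22.0, so r = (43.0/22.0)^(1/3).
r = 1.9545^(1/3) ≈ 1.2503

1.250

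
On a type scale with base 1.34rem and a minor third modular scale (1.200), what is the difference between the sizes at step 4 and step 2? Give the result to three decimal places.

Step 2: 1.34 × 1.200² = 1.92960rem
Step 4: 1.34 × 1.200⁴ = 2.77862rem
Difference: 2.77862 − 1.92960 = 0.84902rem

0.849rem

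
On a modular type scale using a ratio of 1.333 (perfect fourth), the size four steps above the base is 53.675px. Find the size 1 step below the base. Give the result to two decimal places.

12.75px

The gap is -1 − (4) = -5 steps, so the factor is 1.333^-5.
53.675 ÷ 1.333⁵ = 53.675 ÷ 4.20873 ≈ 12.753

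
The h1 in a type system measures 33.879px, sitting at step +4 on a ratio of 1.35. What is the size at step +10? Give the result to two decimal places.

205.08px

The gap is 10 − (4) = 6 steps, so the factor is 1.35^6.
33.879 × 1.35⁶ = 33.879 × 6.05345 ≈ 205.085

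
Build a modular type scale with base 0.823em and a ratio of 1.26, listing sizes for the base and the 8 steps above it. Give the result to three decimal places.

0.823em, 1.037em, 1.307em, 1.646em, 2.074em, 2.614em, 3.293em, 4.149em, 5.228em

Step 0: 0.823em
Step 1: 0.823 × 1.26 = 1.037
Step 2: 0.823 × 1.26² = 1.307
Step 3: 0.823 × 1.26³ = 1.646
Step 4: 0.823 × 1.26⁴ = 2.074
Step 5: 0.823 × 1.26⁵ = 2.614
Step 6: 0.823 × 1.26⁶ = 3.293
Step 7: 0.823 × 1.26⁷ = 4.149
Step 8: 0.823 × 1.26⁸ = 5.228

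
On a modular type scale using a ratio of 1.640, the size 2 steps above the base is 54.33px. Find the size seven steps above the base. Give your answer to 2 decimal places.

The gap is 7 − (2) = 5 steps, so the factor is 1.640^5.
54.33 × 1.640⁵ = 54.33 × 11.86367 ≈ 644.553

644.55px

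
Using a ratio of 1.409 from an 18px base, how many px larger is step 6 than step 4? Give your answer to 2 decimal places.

Step 4: 18.0 × 1.409⁴ = 70.9441px
Step 6: 18.0 × 1.409⁶ = 140.8440px
Difference: 140.8440 − 70.9441 = 69.8999px

69.90px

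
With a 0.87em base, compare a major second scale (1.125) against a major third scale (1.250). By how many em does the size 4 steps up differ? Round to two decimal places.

Major second: 0.87 × 1.125⁴ = 1.3936em
Major third: 0.87 × 1.250⁴ = 2.1240em
Difference: 2.1240 − 1.3936 = 0.7304em

0.73em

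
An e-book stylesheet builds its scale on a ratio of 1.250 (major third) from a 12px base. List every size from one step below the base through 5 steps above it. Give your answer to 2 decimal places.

9.60px, 12.00px, 15.00px, 18.75px, 23.44px, 29.30px, 36.62px

Step -1: 12.0 ÷ 1.250 = 9.60
Step 0: 12px
Step 1: 12.0 × 1.250 = 15.00
Step 2: 12.0 × 1.250² = 18.75
Step 3: 12.0 × 1.250³ = 23.44
Step 4: 12.0 × 1.250⁴ = 29.30
Step 5: 12.0 × 1.250⁵ = 36.62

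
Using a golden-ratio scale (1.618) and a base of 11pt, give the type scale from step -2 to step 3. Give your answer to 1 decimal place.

Step -2: 11.0 ÷ 1.618² = 4.2
Step -1: 11.0 ÷ 1.618 = 6.8
Step 0: 11pt
Step 1: 11.0 × 1.618 = 17.8
Step 2: 11.0 × 1.618² = 28.8
Step 3: 11.0 × 1.618³ = 46.6

4.2pt, 6.8pt, 11.0pt, 17.8pt, 28.8pt, 46.6pt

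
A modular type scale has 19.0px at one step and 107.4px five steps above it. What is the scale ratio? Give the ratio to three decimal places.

1.414

r⁵ = 107.4 / 19.0, so r = (107.4/19.0)^(1/5).
r = 5.6526^(1/5) ≈ 1.4140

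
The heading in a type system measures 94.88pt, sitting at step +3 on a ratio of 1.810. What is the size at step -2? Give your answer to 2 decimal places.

The gap is -2 − (3) = -5 steps, so the factor is 1.810^-5.
94.88 ÷ 1.810⁵ = 94.88 ÷ 19.42642 ≈ 4.884

4.88pt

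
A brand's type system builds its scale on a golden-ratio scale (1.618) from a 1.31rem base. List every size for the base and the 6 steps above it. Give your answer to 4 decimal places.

1.3100rem, 2.1196rem, 3.4295rem, 5.5489rem, 8.9781rem, 14.5266rem, 23.5040rem

Step 0: 1.31rem
Step 1: 1.31 × 1.618 = 2.1196
Step 2: 1.31 × 1.618² = 3.4295
Step 3: 1.31 × 1.618³ = 5.5489
Step 4: 1.31 × 1.618⁴ = 8.9781
Step 5: 1.31 × 1.618⁵ = 14.5266
Step 6: 1.31 × 1.618⁶ = 23.5040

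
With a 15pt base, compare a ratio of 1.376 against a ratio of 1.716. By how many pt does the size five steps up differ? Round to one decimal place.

149.2pt

At 1.376: 15.0 × 1.376⁵ = 73.992pt
At 1.716: 15.0 × 1.716⁵ = 223.192pt
Difference: 223.192 − 73.992 = 149.200pt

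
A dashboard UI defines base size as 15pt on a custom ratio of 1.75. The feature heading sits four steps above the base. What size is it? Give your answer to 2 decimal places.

15.0 × 1.75⁴ = 15.0 × 9.37891 ≈ 140.68

140.68pt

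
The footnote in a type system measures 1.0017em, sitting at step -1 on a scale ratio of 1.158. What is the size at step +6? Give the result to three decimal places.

1.0017 × 1.158⁷ = 1.0017 × 2.79229 ≈ 2.797

2.797em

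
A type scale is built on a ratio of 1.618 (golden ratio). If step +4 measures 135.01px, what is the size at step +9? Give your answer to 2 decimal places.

1497.13px

135.01 × 1.618⁵ = 135.01 × 11.08901 ≈ 1497.127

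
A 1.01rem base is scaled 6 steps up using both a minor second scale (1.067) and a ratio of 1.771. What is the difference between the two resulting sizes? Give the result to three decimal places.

Minor second: 1.01 × 1.067⁶ = 1.49042rem
At 1.771: 1.01 × 1.771⁶ = 31.16253rem
Difference: 31.16253 − 1.49042 = 29.67211rem

29.672rem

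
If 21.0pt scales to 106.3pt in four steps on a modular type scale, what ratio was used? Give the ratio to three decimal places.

The ratio satisfies 21.0 × r⁴ = 106.3, so r = (106.3 / 21.0)^(1/4).
r = 5.0619^(1/4) ≈ 1.5000

1.500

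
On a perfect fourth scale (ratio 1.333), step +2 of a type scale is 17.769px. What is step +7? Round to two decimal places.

74.78px

17.769 × 1.333⁵ = 17.769 × 4.20873 ≈ 74.785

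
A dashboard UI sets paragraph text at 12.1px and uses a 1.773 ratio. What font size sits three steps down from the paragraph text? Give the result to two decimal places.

Each step on a modular scale multiplies by the ratio, so the size n steps from the base is base × ratioⁿ.
12.1 ÷ 1.773³ = 12.1 ÷ 5.57348 ≈ 2.17

2.17px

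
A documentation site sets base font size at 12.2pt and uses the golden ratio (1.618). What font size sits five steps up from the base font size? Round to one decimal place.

135.3pt

12.2 × 1.618⁵ = 12.2 × 11.08901 ≈ 135.29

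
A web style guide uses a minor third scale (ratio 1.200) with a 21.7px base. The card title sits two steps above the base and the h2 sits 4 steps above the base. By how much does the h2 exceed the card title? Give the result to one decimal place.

13.7px

Step 2: 21.7 × 1.200² = 31.248px
Step 4: 21.7 × 1.200⁴ = 44.997px
Difference: 44.997 − 31.248 = 13.749px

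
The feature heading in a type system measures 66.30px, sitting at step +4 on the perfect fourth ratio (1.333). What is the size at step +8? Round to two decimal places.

209.33px

Moving from step +4 to step +8 is 4 steps up, so multiply by r⁴.
66.30 × 1.333⁴ = 66.30 × 3.15733 ≈ 209.331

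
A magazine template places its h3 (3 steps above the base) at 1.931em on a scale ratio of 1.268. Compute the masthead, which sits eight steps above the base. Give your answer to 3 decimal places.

6.330em

1.931 × 1.268⁵ = 1.931 × 3.27790 ≈ 6.330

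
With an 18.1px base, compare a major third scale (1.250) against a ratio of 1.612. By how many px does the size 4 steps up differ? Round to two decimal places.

78.03px

Major third: 18.1 × 1.250⁴ = 44.1895px
At 1.612: 18.1 × 1.612⁴ = 122.2190px
Difference: 122.2190 − 44.1895 = 78.0295px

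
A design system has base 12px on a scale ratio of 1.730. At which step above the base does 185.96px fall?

5

1.730ⁿ = 185.96 / 12 = 15.4967
n = ln(15.4967) / ln(1.730) = 2.7406 / 0.5481 ≈ 5.00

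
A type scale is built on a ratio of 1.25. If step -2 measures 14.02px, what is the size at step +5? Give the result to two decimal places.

66.85px

Moving from step -2 to step +5 is 7 steps up, so multiply by r⁷.
14.02 × 1.25⁷ = 14.02 × 4.76837 ≈ 66.853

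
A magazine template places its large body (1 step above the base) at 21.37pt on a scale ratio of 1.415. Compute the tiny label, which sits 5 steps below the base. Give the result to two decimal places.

21.37 ÷ 1.415⁶ = 21.37 ÷ 8.02673 ≈ 2.662

2.66pt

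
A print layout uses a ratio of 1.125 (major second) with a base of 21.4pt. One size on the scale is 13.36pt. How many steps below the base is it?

4

1.125ⁿ = 21.4 / 13.36 = 1.6018
n = ln(1.6018) / ln(1.125) = 0.4711 / 0.1178 ≈ 4.00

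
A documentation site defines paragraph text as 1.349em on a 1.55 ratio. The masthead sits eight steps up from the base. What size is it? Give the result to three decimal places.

44.943em

Each step on a modular scale multiplies by the ratio, so the size n steps from the base is base × ratioⁿ.
1.349 × 1.55⁸ = 1.349 × 33.31606 ≈ 44.943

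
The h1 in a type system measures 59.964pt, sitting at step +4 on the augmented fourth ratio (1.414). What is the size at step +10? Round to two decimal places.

479.28pt

Moving from step +4 to step +10 is 6 steps up, so multiply by r⁶.
59.964 × 1.414⁶ = 59.964 × 7.99275 ≈ 479.278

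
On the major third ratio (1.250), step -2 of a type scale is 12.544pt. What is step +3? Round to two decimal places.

38.28pt

12.544 × 1.250⁵ = 12.544 × 3.05176 ≈ 38.281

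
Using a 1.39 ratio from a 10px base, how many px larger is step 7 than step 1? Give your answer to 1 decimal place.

Step 1: 10.0 × 1.39 = 13.900px
Step 7: 10.0 × 1.39⁷ = 100.254px
Difference: 100.254 − 13.900 = 86.354px

86.4px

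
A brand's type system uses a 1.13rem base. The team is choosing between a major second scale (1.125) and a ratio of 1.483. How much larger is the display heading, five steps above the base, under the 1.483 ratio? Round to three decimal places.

Major second: 1.13 × 1.125⁵ = 2.03630rem
At 1.483: 1.13 × 1.483⁵ = 8.10558rem
Difference: 8.10558 − 2.03630 = 6.06928rem

6.069rem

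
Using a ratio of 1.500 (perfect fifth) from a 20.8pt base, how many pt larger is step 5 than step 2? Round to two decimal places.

Step 2: 20.8 × 1.500² = 46.8000pt
Step 5: 20.8 × 1.500⁵ = 157.9500pt
Difference: 157.9500 − 46.8000 = 111.1500pt

111.15pt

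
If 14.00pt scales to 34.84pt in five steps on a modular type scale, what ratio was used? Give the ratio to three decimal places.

The ratio satisfies 14.00 × r⁵ = 34.84, so r = (34.84 / 14.00)^(1/5).
r = 2.4886^(1/5) ≈ 1.2000

1.200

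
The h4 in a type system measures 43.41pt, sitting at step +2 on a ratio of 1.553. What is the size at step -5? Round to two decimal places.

43.41 ÷ 1.553⁷ = 43.41 ÷ 21.78714 ≈ 1.992

1.99pt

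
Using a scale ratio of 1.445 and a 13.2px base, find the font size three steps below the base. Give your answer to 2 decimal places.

13.2 ÷ 1.445³ = 13.2 ÷ 3.01720 ≈ 4.37

4.37px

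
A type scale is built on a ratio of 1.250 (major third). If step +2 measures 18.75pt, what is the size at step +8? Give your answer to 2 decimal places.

Moving from step +2 to step +8 is 6 steps up, so multiply by r⁶.
18.75 × 1.250⁶ = 18.75 × 3.81470 ≈ 71.526

71.53pt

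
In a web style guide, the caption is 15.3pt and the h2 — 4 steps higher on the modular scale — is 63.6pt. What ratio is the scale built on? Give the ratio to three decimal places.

r⁴ = 63.6 / 15.3, so r = (63.6/15.3)^(1/4).
r = 4.1569^(1/4) ≈ 1.4279

1.428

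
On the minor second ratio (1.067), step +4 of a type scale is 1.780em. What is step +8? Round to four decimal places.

The gap is 8 − (4) = 4 steps, so the factor is 1.067^4.
1.780 × 1.067⁴ = 1.780 × 1.29616 ≈ 2.3072

2.3072em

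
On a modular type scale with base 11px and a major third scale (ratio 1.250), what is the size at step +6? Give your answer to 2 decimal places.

Every step multiplies by the scale ratio.
11.0 × 1.250⁶ = 11.0 × 3.81470 ≈ 41.96

41.96px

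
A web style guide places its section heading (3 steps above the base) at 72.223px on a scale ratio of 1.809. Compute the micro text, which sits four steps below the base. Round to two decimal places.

The gap is -4 − (3) = -7 steps, so the factor is 1.809^-7.
72.223 ÷ 1.809⁷ = 72.223 ÷ 63.39718 ≈ 1.139

1.14px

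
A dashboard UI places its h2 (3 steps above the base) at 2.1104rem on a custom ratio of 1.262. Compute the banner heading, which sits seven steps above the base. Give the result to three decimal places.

Moving from step +3 to step +7 is 4 steps up, so multiply by r⁴.
2.1104 × 1.262⁴ = 2.1104 × 2.53651 ≈ 5.353

5.353rem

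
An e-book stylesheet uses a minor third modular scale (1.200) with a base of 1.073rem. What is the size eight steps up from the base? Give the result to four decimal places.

Each step on a modular scale multiplies by the ratio, so the size n steps from the base is base × ratioⁿ.
1.073 × 1.200⁸ = 1.073 × 4.29982 ≈ 4.6137

4.6137rem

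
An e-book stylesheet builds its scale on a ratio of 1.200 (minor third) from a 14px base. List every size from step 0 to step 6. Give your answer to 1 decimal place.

Step 0: 14px
Step 1: 14.0 × 1.200 = 16.8
Step 2: 14.0 × 1.200² = 20.2
Step 3: 14.0 × 1.200³ = 24.2
Step 4: 14.0 × 1.200⁴ = 29.0
Step 5: 14.0 × 1.200⁵ = 34.8
Step 6: 14.0 × 1.200⁶ = 41.8

14.0px, 16.8px, 20.2px, 24.2px, 29.0px, 34.8px, 41.8px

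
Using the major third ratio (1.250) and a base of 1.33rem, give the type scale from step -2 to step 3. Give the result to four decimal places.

Step -2: 1.33 ÷ 1.250² = 0.8512
Step -1: 1.33 ÷ 1.250 = 1.0640
Step 0: 1.33rem
Step 1: 1.33 × 1.250 = 1.6625
Step 2: 1.33 × 1.250² = 2.0781
Step 3: 1.33 × 1.250³ = 2.5977

0.8512rem, 1.0640rem, 1.3300rem, 1.6625rem, 2.0781rem, 2.5977rem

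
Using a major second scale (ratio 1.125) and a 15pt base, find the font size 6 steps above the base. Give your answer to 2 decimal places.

15.0 × 1.125⁶ = 15.0 × 2.02729 ≈ 30.41

30.41pt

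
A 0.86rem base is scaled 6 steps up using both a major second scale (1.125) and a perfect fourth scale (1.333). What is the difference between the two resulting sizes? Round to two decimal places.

3.08rem

Major second: 0.86 × 1.125⁶ = 1.7435rem
Perfect fourth: 0.86 × 1.333⁶ = 4.8248rem
Difference: 4.8248 − 1.7435 = 3.0813rem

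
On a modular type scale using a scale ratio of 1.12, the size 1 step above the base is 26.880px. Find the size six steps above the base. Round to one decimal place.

47.4px

The gap is 6 − (1) = 5 steps, so the factor is 1.12^5.
26.880 × 1.12⁵ = 26.880 × 1.76234 ≈ 47.372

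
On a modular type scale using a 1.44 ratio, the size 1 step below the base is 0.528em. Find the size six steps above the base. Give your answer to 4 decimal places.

Moving from step -1 to step +6 is 7 steps up, so multiply by r⁷.
0.528 × 1.44⁷ = 0.528 × 12.83918 ≈ 6.7791

6.7791em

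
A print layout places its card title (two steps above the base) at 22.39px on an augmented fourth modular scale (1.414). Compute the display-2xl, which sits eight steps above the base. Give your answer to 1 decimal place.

The gap is 8 − (2) = 6 steps, so the factor is 1.414^6.
22.39 × 1.414⁶ = 22.39 × 7.99275 ≈ 178.958

179.0px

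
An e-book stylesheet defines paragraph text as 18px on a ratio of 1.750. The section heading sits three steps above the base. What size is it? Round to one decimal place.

A modular type scale is a geometric sequence: sizeₙ = base × rⁿ.
18.0 × 1.750³ = 18.0 × 5.35938 ≈ 96.47

96.5px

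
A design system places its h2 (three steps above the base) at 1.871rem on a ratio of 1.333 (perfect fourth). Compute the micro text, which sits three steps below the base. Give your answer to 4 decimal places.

The gap is -3 − (3) = -6 steps, so the factor is 1.333^-6.
1.871 ÷ 1.333⁶ = 1.871 ÷ 5.61023 ≈ 0.3335

0.3335rem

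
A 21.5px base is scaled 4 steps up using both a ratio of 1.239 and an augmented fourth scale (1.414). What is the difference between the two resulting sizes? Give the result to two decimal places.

At 1.239: 21.5 × 1.239⁴ = 50.6668px
Augmented fourth: 21.5 × 1.414⁴ = 85.9481px
Difference: 85.9481 − 50.6668 = 35.2813px

35.28px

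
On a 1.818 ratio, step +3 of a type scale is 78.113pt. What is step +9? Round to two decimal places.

2820.24pt

The gap is 9 − (3) = 6 steps, so the factor is 1.818^6.
78.113 × 1.818⁶ = 78.113 × 36.10466 ≈ 2820.243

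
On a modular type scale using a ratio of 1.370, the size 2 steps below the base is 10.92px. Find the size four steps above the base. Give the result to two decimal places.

72.20px

The gap is 4 − (-2) = 6 steps, so the factor is 1.370^6.
10.92 × 1.370⁶ = 10.92 × 6.61186 ≈ 72.201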